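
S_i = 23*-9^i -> [23, -207, 1863, -16767, 150903]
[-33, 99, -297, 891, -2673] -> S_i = -33*-3^i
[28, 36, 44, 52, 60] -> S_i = 28 + 8*i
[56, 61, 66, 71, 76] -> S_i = 56 + 5*i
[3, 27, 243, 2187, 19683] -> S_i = 3*9^i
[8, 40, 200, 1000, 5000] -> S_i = 8*5^i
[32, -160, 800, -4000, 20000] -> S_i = 32*-5^i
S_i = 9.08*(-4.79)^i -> [9.08, -43.49, 208.33, -997.91, 4780.0]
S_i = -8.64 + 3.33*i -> [-8.64, -5.31, -1.98, 1.35, 4.68]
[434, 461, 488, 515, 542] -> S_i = 434 + 27*i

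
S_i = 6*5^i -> [6, 30, 150, 750, 3750]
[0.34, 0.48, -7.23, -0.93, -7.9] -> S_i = Random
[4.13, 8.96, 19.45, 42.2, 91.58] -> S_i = 4.13*2.17^i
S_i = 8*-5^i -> [8, -40, 200, -1000, 5000]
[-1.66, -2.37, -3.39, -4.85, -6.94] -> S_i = -1.66*1.43^i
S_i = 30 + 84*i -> [30, 114, 198, 282, 366]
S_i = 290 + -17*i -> [290, 273, 256, 239, 222]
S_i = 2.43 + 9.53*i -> [2.43, 11.96, 21.49, 31.02, 40.55]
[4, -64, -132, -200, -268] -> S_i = 4 + -68*i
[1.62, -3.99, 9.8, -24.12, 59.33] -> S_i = 1.62*(-2.46)^i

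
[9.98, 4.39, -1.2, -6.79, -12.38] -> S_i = 9.98 + -5.59*i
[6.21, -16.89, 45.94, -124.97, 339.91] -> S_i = 6.21*(-2.72)^i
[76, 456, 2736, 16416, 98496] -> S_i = 76*6^i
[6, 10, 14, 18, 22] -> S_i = 6 + 4*i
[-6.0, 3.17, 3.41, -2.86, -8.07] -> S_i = Random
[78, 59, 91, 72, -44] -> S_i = Random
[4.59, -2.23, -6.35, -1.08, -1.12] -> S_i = Random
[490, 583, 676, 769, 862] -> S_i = 490 + 93*i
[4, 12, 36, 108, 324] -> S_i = 4*3^i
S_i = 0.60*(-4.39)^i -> [0.6, -2.63, 11.56, -50.76, 222.85]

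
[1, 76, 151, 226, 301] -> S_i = 1 + 75*i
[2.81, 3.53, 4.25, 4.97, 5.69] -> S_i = 2.81 + 0.72*i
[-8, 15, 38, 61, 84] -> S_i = -8 + 23*i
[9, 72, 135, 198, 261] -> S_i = 9 + 63*i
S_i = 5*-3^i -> [5, -15, 45, -135, 405]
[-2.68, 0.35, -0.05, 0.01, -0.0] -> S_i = -2.68*(-0.13)^i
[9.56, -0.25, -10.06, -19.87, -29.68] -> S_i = 9.56 + -9.81*i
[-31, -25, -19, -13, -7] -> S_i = -31 + 6*i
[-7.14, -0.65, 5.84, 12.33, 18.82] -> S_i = -7.14 + 6.49*i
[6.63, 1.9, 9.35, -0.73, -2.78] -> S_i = Random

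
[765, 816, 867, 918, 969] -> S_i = 765 + 51*i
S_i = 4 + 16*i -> [4, 20, 36, 52, 68]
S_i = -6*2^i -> [-6, -12, -24, -48, -96]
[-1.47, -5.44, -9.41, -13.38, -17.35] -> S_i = -1.47 + -3.97*i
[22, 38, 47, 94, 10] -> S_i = Random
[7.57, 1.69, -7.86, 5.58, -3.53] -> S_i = Random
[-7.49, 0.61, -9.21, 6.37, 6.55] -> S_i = Random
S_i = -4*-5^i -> [-4, 20, -100, 500, -2500]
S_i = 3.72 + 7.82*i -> [3.72, 11.54, 19.36, 27.18, 35.0]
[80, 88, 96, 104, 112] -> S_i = 80 + 8*i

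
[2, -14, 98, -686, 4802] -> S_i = 2*-7^i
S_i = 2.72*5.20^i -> [2.72, 14.14, 73.55, 382.45, 1988.76]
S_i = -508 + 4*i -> [-508, -504, -500, -496, -492]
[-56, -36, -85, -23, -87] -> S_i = Random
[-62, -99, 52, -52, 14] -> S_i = Random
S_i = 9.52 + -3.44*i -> [9.52, 6.08, 2.64, -0.8, -4.24]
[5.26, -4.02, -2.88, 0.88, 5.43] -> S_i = Random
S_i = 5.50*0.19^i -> [5.5, 1.04, 0.2, 0.04, 0.01]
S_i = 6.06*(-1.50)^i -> [6.06, -9.09, 13.64, -20.45, 30.68]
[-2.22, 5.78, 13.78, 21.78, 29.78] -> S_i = -2.22 + 8.00*i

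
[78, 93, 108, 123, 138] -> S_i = 78 + 15*i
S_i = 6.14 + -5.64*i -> [6.14, 0.5, -5.14, -10.78, -16.42]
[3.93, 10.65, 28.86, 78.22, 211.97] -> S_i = 3.93*2.71^i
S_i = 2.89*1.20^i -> [2.89, 3.47, 4.16, 4.99, 5.99]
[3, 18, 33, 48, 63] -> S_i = 3 + 15*i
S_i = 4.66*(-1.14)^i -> [4.66, -5.31, 6.06, -6.9, 7.87]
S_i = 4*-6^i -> [4, -24, 144, -864, 5184]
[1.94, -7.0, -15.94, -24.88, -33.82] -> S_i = 1.94 + -8.94*i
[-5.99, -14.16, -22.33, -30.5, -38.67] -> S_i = -5.99 + -8.17*i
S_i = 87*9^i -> [87, 783, 7047, 63423, 570807]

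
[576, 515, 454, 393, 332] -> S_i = 576 + -61*i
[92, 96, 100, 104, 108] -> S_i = 92 + 4*i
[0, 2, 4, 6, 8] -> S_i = 0 + 2*i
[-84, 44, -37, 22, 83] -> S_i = Random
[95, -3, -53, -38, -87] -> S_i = Random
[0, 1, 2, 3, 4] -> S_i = 0 + 1*i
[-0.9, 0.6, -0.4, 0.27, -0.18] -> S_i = -0.90*(-0.67)^i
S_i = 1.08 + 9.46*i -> [1.08, 10.54, 20.0, 29.46, 38.92]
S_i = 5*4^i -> [5, 20, 80, 320, 1280]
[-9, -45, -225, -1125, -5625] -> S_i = -9*5^i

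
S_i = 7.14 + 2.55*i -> [7.14, 9.69, 12.24, 14.79, 17.34]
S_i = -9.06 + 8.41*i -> [-9.06, -0.65, 7.76, 16.17, 24.58]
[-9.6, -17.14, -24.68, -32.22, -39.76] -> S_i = -9.60 + -7.54*i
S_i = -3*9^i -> [-3, -27, -243, -2187, -19683]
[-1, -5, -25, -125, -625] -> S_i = -1*5^i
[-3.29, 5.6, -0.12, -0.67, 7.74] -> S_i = Random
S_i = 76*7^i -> [76, 532, 3724, 26068, 182476]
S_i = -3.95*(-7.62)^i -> [-3.95, 30.1, -229.35, 1747.68, -13317.32]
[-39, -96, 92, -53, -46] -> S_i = Random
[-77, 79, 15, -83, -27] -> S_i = Random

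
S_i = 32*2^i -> [32, 64, 128, 256, 512]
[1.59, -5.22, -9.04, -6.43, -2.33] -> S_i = Random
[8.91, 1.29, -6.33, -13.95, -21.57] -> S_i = 8.91 + -7.62*i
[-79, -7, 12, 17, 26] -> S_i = Random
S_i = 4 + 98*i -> [4, 102, 200, 298, 396]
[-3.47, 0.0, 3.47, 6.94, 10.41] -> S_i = -3.47 + 3.47*i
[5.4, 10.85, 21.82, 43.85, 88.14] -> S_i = 5.40*2.01^i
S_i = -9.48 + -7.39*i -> [-9.48, -16.87, -24.26, -31.65, -39.04]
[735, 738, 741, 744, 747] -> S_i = 735 + 3*i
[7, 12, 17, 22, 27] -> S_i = 7 + 5*i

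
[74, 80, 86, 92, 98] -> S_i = 74 + 6*i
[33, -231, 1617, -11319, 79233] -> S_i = 33*-7^i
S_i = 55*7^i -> [55, 385, 2695, 18865, 132055]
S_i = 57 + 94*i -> [57, 151, 245, 339, 433]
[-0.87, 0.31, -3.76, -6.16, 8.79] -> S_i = Random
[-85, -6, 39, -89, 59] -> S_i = Random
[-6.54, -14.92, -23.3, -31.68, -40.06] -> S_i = -6.54 + -8.38*i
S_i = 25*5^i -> [25, 125, 625, 3125, 15625]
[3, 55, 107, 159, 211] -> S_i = 3 + 52*i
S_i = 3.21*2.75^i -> [3.21, 8.83, 24.28, 66.76, 183.58]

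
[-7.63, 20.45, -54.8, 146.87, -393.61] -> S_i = -7.63*(-2.68)^i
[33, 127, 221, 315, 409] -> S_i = 33 + 94*i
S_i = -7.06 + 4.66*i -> [-7.06, -2.4, 2.26, 6.92, 11.58]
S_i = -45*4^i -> [-45, -180, -720, -2880, -11520]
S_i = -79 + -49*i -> [-79, -128, -177, -226, -275]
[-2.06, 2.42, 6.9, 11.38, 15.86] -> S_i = -2.06 + 4.48*i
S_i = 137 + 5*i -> [137, 142, 147, 152, 157]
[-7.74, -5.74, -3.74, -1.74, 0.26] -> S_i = -7.74 + 2.00*i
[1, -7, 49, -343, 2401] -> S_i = 1*-7^i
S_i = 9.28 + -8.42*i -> [9.28, 0.86, -7.56, -15.98, -24.4]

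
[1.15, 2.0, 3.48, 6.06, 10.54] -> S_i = 1.15*1.74^i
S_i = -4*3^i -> [-4, -12, -36, -108, -324]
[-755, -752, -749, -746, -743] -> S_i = -755 + 3*i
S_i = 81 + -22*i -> [81, 59, 37, 15, -7]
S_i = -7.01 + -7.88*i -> [-7.01, -14.89, -22.77, -30.65, -38.53]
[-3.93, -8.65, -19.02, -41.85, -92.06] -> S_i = -3.93*2.20^i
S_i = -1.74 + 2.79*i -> [-1.74, 1.05, 3.84, 6.63, 9.42]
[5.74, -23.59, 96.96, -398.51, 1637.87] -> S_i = 5.74*(-4.11)^i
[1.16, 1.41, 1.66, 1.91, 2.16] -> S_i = 1.16 + 0.25*i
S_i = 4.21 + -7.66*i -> [4.21, -3.45, -11.11, -18.77, -26.43]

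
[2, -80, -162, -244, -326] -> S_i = 2 + -82*i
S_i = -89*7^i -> [-89, -623, -4361, -30527, -213689]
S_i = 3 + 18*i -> [3, 21, 39, 57, 75]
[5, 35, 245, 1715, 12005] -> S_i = 5*7^i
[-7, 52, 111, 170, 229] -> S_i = -7 + 59*i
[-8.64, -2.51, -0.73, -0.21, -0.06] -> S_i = -8.64*0.29^i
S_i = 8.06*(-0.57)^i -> [8.06, -4.59, 2.62, -1.49, 0.85]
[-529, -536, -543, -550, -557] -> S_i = -529 + -7*i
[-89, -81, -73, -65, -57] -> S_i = -89 + 8*i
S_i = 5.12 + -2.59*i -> [5.12, 2.53, -0.06, -2.65, -5.24]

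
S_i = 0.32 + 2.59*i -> [0.32, 2.91, 5.5, 8.09, 10.68]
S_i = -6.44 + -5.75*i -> [-6.44, -12.19, -17.94, -23.69, -29.44]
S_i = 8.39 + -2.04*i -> [8.39, 6.35, 4.31, 2.27, 0.23]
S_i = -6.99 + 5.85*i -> [-6.99, -1.14, 4.71, 10.56, 16.41]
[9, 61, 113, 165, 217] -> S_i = 9 + 52*i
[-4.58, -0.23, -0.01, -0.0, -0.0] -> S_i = -4.58*0.05^i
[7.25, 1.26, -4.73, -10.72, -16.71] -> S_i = 7.25 + -5.99*i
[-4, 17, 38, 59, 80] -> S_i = -4 + 21*i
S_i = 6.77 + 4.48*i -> [6.77, 11.25, 15.73, 20.21, 24.69]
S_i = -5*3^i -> [-5, -15, -45, -135, -405]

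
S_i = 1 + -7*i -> [1, -6, -13, -20, -27]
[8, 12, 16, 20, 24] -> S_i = 8 + 4*i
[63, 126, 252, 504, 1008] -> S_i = 63*2^i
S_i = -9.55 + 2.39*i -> [-9.55, -7.16, -4.77, -2.38, 0.01]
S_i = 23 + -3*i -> [23, 20, 17, 14, 11]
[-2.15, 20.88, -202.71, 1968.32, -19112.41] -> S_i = -2.15*(-9.71)^i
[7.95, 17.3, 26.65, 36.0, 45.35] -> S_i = 7.95 + 9.35*i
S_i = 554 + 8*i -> [554, 562, 570, 578, 586]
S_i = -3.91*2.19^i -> [-3.91, -8.56, -18.75, -41.07, -89.94]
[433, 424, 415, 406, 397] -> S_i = 433 + -9*i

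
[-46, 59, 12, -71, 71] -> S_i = Random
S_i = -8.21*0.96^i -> [-8.21, -7.88, -7.57, -7.26, -6.97]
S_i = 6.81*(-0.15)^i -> [6.81, -1.02, 0.15, -0.02, 0.0]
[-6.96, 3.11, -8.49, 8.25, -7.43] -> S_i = Random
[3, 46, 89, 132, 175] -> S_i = 3 + 43*i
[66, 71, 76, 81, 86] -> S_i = 66 + 5*i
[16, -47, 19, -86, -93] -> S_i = Random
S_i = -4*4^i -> [-4, -16, -64, -256, -1024]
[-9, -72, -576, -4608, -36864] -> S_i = -9*8^i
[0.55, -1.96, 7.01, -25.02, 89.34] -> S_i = 0.55*(-3.57)^i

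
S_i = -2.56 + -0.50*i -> [-2.56, -3.06, -3.56, -4.06, -4.56]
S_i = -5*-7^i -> [-5, 35, -245, 1715, -12005]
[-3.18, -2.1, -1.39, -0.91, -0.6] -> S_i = -3.18*0.66^i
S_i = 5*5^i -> [5, 25, 125, 625, 3125]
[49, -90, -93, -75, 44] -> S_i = Random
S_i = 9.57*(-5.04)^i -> [9.57, -48.23, 243.09, -1225.19, 6174.96]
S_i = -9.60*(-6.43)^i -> [-9.6, 61.73, -396.91, 2552.14, -16410.25]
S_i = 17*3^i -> [17, 51, 153, 459, 1377]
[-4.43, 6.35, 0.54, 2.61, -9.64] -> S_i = Random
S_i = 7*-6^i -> [7, -42, 252, -1512, 9072]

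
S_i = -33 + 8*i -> [-33, -25, -17, -9, -1]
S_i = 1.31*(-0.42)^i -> [1.31, -0.55, 0.23, -0.1, 0.04]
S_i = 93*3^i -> [93, 279, 837, 2511, 7533]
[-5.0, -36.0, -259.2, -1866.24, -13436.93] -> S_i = -5.00*7.20^i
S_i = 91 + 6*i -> [91, 97, 103, 109, 115]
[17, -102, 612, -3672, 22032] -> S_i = 17*-6^i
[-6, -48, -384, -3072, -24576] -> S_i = -6*8^i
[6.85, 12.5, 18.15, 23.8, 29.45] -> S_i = 6.85 + 5.65*i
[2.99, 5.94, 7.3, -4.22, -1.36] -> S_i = Random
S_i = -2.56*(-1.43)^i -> [-2.56, 3.66, -5.23, 7.49, -10.7]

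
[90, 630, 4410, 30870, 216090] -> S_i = 90*7^i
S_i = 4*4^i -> [4, 16, 64, 256, 1024]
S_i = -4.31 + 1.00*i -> [-4.31, -3.31, -2.31, -1.31, -0.31]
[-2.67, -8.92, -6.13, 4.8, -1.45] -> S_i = Random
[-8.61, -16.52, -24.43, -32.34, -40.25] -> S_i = -8.61 + -7.91*i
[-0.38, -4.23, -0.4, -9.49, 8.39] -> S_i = Random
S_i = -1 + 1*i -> [-1, 0, 1, 2, 3]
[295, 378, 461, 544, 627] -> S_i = 295 + 83*i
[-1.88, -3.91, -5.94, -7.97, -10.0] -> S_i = -1.88 + -2.03*i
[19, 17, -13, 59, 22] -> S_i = Random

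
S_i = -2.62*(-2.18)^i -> [-2.62, 5.71, -12.45, 27.14, -59.17]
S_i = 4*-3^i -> [4, -12, 36, -108, 324]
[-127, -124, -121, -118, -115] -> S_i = -127 + 3*i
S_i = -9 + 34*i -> [-9, 25, 59, 93, 127]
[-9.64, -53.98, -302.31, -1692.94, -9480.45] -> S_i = -9.64*5.60^i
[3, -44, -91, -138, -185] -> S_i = 3 + -47*i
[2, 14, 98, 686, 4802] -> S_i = 2*7^i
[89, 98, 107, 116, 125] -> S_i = 89 + 9*i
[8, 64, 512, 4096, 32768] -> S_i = 8*8^i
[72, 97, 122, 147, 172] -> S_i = 72 + 25*i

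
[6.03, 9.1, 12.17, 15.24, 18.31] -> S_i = 6.03 + 3.07*i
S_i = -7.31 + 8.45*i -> [-7.31, 1.14, 9.59, 18.04, 26.49]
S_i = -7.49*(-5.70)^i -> [-7.49, 42.69, -243.35, 1387.1, -7906.44]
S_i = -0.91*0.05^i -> [-0.91, -0.05, -0.0, -0.0, -0.0]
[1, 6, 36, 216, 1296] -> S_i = 1*6^i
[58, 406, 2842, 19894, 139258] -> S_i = 58*7^i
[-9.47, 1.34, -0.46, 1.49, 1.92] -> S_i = Random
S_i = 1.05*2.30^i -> [1.05, 2.42, 5.55, 12.78, 29.38]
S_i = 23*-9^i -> [23, -207, 1863, -16767, 150903]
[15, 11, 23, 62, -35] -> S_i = Random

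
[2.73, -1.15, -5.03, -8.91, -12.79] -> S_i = 2.73 + -3.88*i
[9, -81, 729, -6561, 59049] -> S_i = 9*-9^i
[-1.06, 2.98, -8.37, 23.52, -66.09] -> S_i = -1.06*(-2.81)^i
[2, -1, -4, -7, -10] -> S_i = 2 + -3*i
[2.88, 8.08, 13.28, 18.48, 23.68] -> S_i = 2.88 + 5.20*i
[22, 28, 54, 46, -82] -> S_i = Random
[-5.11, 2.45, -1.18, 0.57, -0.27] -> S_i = -5.11*(-0.48)^i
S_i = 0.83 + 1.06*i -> [0.83, 1.89, 2.95, 4.01, 5.07]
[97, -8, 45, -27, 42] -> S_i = Random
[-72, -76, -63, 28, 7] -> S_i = Random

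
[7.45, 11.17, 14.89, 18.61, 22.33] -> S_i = 7.45 + 3.72*i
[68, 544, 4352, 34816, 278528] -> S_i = 68*8^i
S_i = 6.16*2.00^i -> [6.16, 12.32, 24.64, 49.28, 98.56]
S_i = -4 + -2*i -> [-4, -6, -8, -10, -12]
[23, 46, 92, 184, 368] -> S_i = 23*2^i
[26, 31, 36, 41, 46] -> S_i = 26 + 5*i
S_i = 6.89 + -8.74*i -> [6.89, -1.85, -10.59, -19.33, -28.07]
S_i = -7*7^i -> [-7, -49, -343, -2401, -16807]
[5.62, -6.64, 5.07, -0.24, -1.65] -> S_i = Random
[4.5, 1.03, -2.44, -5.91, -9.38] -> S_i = 4.50 + -3.47*i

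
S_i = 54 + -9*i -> [54, 45, 36, 27, 18]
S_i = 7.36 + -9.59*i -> [7.36, -2.23, -11.82, -21.41, -31.0]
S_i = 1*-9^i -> [1, -9, 81, -729, 6561]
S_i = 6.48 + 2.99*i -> [6.48, 9.47, 12.46, 15.45, 18.44]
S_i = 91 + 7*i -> [91, 98, 105, 112, 119]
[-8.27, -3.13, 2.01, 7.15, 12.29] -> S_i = -8.27 + 5.14*i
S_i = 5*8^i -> [5, 40, 320, 2560, 20480]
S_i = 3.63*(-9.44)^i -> [3.63, -34.27, 323.48, -3053.67, 28826.68]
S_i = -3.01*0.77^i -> [-3.01, -2.32, -1.78, -1.37, -1.06]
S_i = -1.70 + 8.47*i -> [-1.7, 6.77, 15.24, 23.71, 32.18]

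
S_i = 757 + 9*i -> [757, 766, 775, 784, 793]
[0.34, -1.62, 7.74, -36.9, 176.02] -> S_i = 0.34*(-4.77)^i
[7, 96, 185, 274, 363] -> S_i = 7 + 89*i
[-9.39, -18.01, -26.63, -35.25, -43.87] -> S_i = -9.39 + -8.62*i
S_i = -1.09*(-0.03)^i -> [-1.09, 0.03, -0.0, 0.0, -0.0]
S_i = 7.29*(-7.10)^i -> [7.29, -51.76, 367.49, -2609.17, 18525.12]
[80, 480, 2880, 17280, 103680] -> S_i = 80*6^i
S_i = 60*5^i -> [60, 300, 1500, 7500, 37500]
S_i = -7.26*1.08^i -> [-7.26, -7.84, -8.47, -9.15, -9.88]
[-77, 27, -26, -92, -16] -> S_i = Random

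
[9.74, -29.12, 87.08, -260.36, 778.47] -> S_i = 9.74*(-2.99)^i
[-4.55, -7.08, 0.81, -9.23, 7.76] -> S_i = Random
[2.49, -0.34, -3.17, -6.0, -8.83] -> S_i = 2.49 + -2.83*i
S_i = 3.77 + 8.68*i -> [3.77, 12.45, 21.13, 29.81, 38.49]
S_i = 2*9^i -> [2, 18, 162, 1458, 13122]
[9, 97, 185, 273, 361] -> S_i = 9 + 88*i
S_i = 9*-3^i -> [9, -27, 81, -243, 729]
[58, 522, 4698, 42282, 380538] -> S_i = 58*9^i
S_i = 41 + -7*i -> [41, 34, 27, 20, 13]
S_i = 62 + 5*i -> [62, 67, 72, 77, 82]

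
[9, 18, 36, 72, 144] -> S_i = 9*2^i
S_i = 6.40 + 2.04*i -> [6.4, 8.44, 10.48, 12.52, 14.56]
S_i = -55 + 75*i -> [-55, 20, 95, 170, 245]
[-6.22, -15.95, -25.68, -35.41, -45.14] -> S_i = -6.22 + -9.73*i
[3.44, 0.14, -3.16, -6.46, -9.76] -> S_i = 3.44 + -3.30*i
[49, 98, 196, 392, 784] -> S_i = 49*2^i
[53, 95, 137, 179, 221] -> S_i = 53 + 42*i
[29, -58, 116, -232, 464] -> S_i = 29*-2^i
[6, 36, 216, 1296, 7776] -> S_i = 6*6^i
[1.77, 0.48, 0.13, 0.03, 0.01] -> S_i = 1.77*0.27^i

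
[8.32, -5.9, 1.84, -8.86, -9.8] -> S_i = Random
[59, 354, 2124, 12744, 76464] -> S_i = 59*6^i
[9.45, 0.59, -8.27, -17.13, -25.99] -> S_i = 9.45 + -8.86*i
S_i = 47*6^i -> [47, 282, 1692, 10152, 60912]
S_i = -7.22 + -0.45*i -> [-7.22, -7.67, -8.12, -8.57, -9.02]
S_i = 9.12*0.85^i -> [9.12, 7.75, 6.59, 5.6, 4.76]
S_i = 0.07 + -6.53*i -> [0.07, -6.46, -12.99, -19.52, -26.05]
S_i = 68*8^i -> [68, 544, 4352, 34816, 278528]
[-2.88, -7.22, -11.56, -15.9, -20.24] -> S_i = -2.88 + -4.34*i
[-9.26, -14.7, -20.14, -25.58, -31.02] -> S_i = -9.26 + -5.44*i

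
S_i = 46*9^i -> [46, 414, 3726, 33534, 301806]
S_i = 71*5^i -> [71, 355, 1775, 8875, 44375]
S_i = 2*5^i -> [2, 10, 50, 250, 1250]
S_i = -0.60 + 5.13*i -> [-0.6, 4.53, 9.66, 14.79, 19.92]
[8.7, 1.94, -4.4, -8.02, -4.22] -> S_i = Random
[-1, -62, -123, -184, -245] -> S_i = -1 + -61*i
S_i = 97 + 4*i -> [97, 101, 105, 109, 113]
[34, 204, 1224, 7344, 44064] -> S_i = 34*6^i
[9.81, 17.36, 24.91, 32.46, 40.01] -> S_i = 9.81 + 7.55*i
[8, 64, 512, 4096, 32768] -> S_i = 8*8^i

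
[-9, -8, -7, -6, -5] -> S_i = -9 + 1*i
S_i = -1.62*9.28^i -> [-1.62, -15.03, -139.51, -1294.67, -12014.53]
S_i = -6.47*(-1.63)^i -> [-6.47, 10.55, -17.19, 28.02, -45.67]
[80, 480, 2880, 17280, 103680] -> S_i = 80*6^i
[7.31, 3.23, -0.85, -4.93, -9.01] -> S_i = 7.31 + -4.08*i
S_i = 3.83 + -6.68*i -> [3.83, -2.85, -9.53, -16.21, -22.89]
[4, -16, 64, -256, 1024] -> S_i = 4*-4^i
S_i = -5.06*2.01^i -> [-5.06, -10.17, -20.44, -41.09, -82.59]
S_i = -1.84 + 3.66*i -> [-1.84, 1.82, 5.48, 9.14, 12.8]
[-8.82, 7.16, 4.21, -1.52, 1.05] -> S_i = Random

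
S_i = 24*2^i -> [24, 48, 96, 192, 384]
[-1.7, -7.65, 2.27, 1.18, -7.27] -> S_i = Random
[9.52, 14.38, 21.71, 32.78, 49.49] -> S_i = 9.52*1.51^i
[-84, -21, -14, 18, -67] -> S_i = Random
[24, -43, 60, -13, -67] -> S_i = Random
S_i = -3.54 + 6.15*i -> [-3.54, 2.61, 8.76, 14.91, 21.06]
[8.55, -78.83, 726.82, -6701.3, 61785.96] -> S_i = 8.55*(-9.22)^i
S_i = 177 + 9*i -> [177, 186, 195, 204, 213]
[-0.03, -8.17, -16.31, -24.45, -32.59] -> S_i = -0.03 + -8.14*i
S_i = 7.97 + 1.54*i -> [7.97, 9.51, 11.05, 12.59, 14.13]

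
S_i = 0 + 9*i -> [0, 9, 18, 27, 36]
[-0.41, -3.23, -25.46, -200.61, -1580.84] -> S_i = -0.41*7.88^i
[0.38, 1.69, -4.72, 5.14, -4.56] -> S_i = Random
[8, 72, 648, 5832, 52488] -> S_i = 8*9^i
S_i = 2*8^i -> [2, 16, 128, 1024, 8192]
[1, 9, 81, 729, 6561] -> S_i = 1*9^i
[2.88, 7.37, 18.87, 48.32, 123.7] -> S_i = 2.88*2.56^i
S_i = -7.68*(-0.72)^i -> [-7.68, 5.53, -3.98, 2.87, -2.06]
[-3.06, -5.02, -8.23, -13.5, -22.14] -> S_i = -3.06*1.64^i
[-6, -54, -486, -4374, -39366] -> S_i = -6*9^i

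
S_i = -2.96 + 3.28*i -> [-2.96, 0.32, 3.6, 6.88, 10.16]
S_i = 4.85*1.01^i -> [4.85, 4.9, 4.95, 5.0, 5.05]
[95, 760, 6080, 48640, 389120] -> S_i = 95*8^i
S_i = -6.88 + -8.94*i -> [-6.88, -15.82, -24.76, -33.7, -42.64]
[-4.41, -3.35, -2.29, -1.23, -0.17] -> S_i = -4.41 + 1.06*i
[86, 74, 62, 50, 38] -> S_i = 86 + -12*i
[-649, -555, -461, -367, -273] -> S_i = -649 + 94*i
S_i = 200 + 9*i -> [200, 209, 218, 227, 236]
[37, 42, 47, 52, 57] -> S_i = 37 + 5*i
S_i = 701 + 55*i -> [701, 756, 811, 866, 921]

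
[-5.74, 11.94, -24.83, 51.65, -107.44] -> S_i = -5.74*(-2.08)^i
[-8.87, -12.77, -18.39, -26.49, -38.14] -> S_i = -8.87*1.44^i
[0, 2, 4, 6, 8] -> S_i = 0 + 2*i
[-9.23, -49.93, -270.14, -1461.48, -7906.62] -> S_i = -9.23*5.41^i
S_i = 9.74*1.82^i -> [9.74, 17.73, 32.26, 58.72, 106.87]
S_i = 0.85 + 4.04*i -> [0.85, 4.89, 8.93, 12.97, 17.01]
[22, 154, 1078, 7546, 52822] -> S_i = 22*7^i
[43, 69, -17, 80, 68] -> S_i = Random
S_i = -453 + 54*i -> [-453, -399, -345, -291, -237]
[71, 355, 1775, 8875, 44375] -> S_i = 71*5^i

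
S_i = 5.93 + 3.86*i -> [5.93, 9.79, 13.65, 17.51, 21.37]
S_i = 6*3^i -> [6, 18, 54, 162, 486]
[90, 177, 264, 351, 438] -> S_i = 90 + 87*i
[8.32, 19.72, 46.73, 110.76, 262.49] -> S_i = 8.32*2.37^i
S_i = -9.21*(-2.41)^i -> [-9.21, 22.2, -53.49, 128.92, -310.69]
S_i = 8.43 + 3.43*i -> [8.43, 11.86, 15.29, 18.72, 22.15]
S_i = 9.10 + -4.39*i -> [9.1, 4.71, 0.32, -4.07, -8.46]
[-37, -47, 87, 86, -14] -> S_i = Random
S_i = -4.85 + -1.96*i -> [-4.85, -6.81, -8.77, -10.73, -12.69]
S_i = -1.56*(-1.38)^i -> [-1.56, 2.15, -2.97, 4.1, -5.66]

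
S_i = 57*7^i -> [57, 399, 2793, 19551, 136857]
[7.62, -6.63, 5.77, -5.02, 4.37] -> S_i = 7.62*(-0.87)^i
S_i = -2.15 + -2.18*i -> [-2.15, -4.33, -6.51, -8.69, -10.87]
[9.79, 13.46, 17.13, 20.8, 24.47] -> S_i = 9.79 + 3.67*i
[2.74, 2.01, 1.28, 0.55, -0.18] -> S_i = 2.74 + -0.73*i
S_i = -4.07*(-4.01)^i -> [-4.07, 16.32, -65.45, 262.44, -1052.38]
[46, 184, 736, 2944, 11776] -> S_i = 46*4^i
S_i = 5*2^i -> [5, 10, 20, 40, 80]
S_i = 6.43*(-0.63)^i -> [6.43, -4.05, 2.55, -1.61, 1.01]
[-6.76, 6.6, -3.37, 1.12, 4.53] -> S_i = Random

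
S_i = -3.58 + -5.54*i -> [-3.58, -9.12, -14.66, -20.2, -25.74]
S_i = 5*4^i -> [5, 20, 80, 320, 1280]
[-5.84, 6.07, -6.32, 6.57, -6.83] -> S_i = -5.84*(-1.04)^i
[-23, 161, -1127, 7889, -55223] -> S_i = -23*-7^i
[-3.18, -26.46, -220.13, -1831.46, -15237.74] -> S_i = -3.18*8.32^i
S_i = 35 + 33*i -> [35, 68, 101, 134, 167]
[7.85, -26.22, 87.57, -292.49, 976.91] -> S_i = 7.85*(-3.34)^i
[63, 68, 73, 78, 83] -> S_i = 63 + 5*i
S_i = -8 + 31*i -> [-8, 23, 54, 85, 116]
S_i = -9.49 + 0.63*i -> [-9.49, -8.86, -8.23, -7.6, -6.97]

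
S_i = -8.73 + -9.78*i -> [-8.73, -18.51, -28.29, -38.07, -47.85]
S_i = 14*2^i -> [14, 28, 56, 112, 224]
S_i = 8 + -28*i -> [8, -20, -48, -76, -104]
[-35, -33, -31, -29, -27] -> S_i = -35 + 2*i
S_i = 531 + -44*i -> [531, 487, 443, 399, 355]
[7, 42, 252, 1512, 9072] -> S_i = 7*6^i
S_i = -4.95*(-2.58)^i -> [-4.95, 12.77, -32.95, 85.01, -219.32]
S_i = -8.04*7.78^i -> [-8.04, -62.55, -486.65, -3786.12, -29456.05]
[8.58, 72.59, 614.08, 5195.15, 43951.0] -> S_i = 8.58*8.46^i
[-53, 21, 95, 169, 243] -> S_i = -53 + 74*i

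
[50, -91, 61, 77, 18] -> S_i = Random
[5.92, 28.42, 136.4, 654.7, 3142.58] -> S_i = 5.92*4.80^i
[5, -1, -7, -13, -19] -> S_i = 5 + -6*i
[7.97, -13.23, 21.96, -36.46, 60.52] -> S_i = 7.97*(-1.66)^i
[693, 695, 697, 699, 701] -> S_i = 693 + 2*i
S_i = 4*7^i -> [4, 28, 196, 1372, 9604]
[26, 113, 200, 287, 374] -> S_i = 26 + 87*i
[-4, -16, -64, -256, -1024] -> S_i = -4*4^i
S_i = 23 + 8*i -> [23, 31, 39, 47, 55]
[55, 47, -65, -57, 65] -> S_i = Random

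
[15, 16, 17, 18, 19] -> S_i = 15 + 1*i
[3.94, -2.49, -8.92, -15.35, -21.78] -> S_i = 3.94 + -6.43*i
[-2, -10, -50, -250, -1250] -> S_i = -2*5^i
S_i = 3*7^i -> [3, 21, 147, 1029, 7203]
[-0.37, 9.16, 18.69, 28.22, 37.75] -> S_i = -0.37 + 9.53*i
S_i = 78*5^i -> [78, 390, 1950, 9750, 48750]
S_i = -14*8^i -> [-14, -112, -896, -7168, -57344]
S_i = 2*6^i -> [2, 12, 72, 432, 2592]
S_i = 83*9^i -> [83, 747, 6723, 60507, 544563]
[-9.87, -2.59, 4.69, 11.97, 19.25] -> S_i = -9.87 + 7.28*i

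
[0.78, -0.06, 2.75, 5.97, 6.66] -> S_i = Random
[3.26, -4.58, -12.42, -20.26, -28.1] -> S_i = 3.26 + -7.84*i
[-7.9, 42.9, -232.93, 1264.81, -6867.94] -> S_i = -7.90*(-5.43)^i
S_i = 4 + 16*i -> [4, 20, 36, 52, 68]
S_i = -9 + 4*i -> [-9, -5, -1, 3, 7]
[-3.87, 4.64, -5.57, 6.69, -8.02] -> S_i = -3.87*(-1.20)^i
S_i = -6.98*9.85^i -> [-6.98, -68.75, -677.22, -6670.59, -65705.29]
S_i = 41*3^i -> [41, 123, 369, 1107, 3321]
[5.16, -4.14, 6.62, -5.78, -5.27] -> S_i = Random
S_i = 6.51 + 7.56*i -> [6.51, 14.07, 21.63, 29.19, 36.75]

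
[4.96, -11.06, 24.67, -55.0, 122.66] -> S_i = 4.96*(-2.23)^i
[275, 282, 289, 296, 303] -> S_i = 275 + 7*i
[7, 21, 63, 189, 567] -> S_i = 7*3^i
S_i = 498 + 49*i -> [498, 547, 596, 645, 694]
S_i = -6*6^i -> [-6, -36, -216, -1296, -7776]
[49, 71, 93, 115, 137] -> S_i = 49 + 22*i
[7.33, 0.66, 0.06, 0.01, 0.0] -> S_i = 7.33*0.09^i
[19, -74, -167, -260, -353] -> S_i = 19 + -93*i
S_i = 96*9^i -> [96, 864, 7776, 69984, 629856]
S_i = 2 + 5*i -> [2, 7, 12, 17, 22]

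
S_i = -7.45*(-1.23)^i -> [-7.45, 9.16, -11.27, 13.86, -17.05]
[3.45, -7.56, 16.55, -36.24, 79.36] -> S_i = 3.45*(-2.19)^i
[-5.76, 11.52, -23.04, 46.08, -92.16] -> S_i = -5.76*(-2.00)^i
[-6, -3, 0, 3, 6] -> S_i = -6 + 3*i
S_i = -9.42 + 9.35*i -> [-9.42, -0.07, 9.28, 18.63, 27.98]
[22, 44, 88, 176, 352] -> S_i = 22*2^i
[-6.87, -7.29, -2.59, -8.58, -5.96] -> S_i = Random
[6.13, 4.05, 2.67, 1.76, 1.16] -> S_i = 6.13*0.66^i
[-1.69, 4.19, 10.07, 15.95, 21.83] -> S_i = -1.69 + 5.88*i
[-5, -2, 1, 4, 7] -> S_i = -5 + 3*i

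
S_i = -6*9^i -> [-6, -54, -486, -4374, -39366]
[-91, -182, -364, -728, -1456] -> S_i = -91*2^i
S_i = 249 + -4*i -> [249, 245, 241, 237, 233]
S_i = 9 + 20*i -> [9, 29, 49, 69, 89]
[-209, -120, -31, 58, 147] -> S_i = -209 + 89*i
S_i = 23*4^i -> [23, 92, 368, 1472, 5888]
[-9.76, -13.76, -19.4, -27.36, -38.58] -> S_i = -9.76*1.41^i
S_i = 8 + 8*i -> [8, 16, 24, 32, 40]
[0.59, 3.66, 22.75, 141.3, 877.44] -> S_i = 0.59*6.21^i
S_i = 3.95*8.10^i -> [3.95, 32.0, 259.16, 2099.19, 17003.45]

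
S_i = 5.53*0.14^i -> [5.53, 0.77, 0.11, 0.02, 0.0]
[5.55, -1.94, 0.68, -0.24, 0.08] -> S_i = 5.55*(-0.35)^i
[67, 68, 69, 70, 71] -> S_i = 67 + 1*i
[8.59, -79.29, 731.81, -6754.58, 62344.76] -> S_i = 8.59*(-9.23)^i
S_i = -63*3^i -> [-63, -189, -567, -1701, -5103]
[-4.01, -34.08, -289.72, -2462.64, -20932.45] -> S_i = -4.01*8.50^i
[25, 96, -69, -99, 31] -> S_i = Random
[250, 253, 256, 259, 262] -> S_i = 250 + 3*i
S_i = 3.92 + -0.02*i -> [3.92, 3.9, 3.88, 3.86, 3.84]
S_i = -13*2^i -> [-13, -26, -52, -104, -208]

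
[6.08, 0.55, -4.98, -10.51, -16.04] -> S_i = 6.08 + -5.53*i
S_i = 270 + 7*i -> [270, 277, 284, 291, 298]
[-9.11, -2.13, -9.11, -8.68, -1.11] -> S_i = Random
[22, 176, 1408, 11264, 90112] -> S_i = 22*8^i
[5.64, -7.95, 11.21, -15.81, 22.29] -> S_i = 5.64*(-1.41)^i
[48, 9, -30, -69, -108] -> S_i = 48 + -39*i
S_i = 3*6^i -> [3, 18, 108, 648, 3888]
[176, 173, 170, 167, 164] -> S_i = 176 + -3*i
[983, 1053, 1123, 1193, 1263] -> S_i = 983 + 70*i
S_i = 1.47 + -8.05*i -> [1.47, -6.58, -14.63, -22.68, -30.73]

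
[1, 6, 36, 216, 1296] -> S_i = 1*6^i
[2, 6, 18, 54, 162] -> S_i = 2*3^i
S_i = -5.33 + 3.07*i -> [-5.33, -2.26, 0.81, 3.88, 6.95]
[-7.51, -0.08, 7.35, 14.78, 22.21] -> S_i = -7.51 + 7.43*i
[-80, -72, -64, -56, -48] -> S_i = -80 + 8*i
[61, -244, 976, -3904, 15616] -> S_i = 61*-4^i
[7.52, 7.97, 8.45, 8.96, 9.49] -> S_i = 7.52*1.06^i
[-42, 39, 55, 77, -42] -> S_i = Random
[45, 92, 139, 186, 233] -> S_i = 45 + 47*i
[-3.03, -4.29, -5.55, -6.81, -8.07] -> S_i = -3.03 + -1.26*i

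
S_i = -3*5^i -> [-3, -15, -75, -375, -1875]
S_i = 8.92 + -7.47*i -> [8.92, 1.45, -6.02, -13.49, -20.96]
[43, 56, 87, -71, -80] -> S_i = Random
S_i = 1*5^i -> [1, 5, 25, 125, 625]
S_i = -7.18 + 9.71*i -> [-7.18, 2.53, 12.24, 21.95, 31.66]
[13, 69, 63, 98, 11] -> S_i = Random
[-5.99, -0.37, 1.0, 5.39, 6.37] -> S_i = Random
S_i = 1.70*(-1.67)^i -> [1.7, -2.84, 4.74, -7.92, 13.22]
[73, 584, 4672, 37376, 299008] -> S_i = 73*8^i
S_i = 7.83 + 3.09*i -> [7.83, 10.92, 14.01, 17.1, 20.19]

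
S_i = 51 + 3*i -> [51, 54, 57, 60, 63]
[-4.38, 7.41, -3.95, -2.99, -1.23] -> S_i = Random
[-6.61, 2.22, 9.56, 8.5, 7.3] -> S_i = Random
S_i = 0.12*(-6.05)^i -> [0.12, -0.73, 4.39, -26.57, 160.77]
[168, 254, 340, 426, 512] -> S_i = 168 + 86*i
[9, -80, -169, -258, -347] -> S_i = 9 + -89*i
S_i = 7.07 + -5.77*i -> [7.07, 1.3, -4.47, -10.24, -16.01]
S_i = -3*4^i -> [-3, -12, -48, -192, -768]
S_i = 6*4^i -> [6, 24, 96, 384, 1536]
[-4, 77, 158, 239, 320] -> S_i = -4 + 81*i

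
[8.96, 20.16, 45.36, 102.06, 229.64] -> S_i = 8.96*2.25^i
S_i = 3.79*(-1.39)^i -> [3.79, -5.27, 7.32, -10.18, 14.15]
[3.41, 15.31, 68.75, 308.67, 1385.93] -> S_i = 3.41*4.49^i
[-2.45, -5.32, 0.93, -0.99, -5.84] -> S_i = Random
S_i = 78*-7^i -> [78, -546, 3822, -26754, 187278]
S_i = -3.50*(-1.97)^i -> [-3.5, 6.9, -13.58, 26.76, -52.71]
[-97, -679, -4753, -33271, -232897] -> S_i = -97*7^i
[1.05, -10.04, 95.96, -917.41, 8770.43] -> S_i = 1.05*(-9.56)^i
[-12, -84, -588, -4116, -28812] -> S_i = -12*7^i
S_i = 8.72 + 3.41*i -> [8.72, 12.13, 15.54, 18.95, 22.36]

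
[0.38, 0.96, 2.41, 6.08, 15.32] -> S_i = 0.38*2.52^i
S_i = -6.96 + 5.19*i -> [-6.96, -1.77, 3.42, 8.61, 13.8]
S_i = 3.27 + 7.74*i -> [3.27, 11.01, 18.75, 26.49, 34.23]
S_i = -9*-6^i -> [-9, 54, -324, 1944, -11664]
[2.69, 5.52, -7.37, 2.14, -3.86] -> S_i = Random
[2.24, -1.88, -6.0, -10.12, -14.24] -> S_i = 2.24 + -4.12*i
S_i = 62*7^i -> [62, 434, 3038, 21266, 148862]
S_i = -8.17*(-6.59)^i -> [-8.17, 53.84, -354.81, 2338.18, -15408.62]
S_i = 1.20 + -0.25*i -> [1.2, 0.95, 0.7, 0.45, 0.2]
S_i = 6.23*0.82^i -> [6.23, 5.11, 4.19, 3.44, 2.82]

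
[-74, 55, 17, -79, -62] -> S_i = Random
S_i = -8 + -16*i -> [-8, -24, -40, -56, -72]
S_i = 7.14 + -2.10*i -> [7.14, 5.04, 2.94, 0.84, -1.26]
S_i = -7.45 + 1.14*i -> [-7.45, -6.31, -5.17, -4.03, -2.89]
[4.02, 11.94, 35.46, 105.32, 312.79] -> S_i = 4.02*2.97^i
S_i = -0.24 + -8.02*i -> [-0.24, -8.26, -16.28, -24.3, -32.32]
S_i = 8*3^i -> [8, 24, 72, 216, 648]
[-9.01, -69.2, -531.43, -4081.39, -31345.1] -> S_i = -9.01*7.68^i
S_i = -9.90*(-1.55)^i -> [-9.9, 15.34, -23.78, 36.87, -57.14]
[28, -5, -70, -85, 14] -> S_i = Random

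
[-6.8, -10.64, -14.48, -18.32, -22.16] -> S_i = -6.80 + -3.84*i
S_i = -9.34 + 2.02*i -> [-9.34, -7.32, -5.3, -3.28, -1.26]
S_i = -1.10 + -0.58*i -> [-1.1, -1.68, -2.26, -2.84, -3.42]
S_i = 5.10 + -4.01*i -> [5.1, 1.09, -2.92, -6.93, -10.94]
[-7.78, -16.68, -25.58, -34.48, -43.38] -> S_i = -7.78 + -8.90*i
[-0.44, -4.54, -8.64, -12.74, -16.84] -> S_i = -0.44 + -4.10*i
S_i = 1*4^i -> [1, 4, 16, 64, 256]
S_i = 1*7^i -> [1, 7, 49, 343, 2401]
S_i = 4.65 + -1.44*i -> [4.65, 3.21, 1.77, 0.33, -1.11]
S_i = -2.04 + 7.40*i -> [-2.04, 5.36, 12.76, 20.16, 27.56]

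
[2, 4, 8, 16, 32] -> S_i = 2*2^i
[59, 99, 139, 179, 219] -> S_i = 59 + 40*i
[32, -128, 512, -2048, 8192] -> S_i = 32*-4^i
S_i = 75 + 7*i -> [75, 82, 89, 96, 103]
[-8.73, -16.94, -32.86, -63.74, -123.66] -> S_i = -8.73*1.94^i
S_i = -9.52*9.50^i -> [-9.52, -90.44, -859.18, -8162.21, -77541.0]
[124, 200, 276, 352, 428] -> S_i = 124 + 76*i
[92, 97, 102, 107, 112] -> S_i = 92 + 5*i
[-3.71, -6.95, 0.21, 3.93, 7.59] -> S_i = Random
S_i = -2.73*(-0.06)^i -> [-2.73, 0.16, -0.01, 0.0, -0.0]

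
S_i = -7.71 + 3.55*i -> [-7.71, -4.16, -0.61, 2.94, 6.49]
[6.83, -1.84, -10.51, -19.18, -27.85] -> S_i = 6.83 + -8.67*i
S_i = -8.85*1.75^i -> [-8.85, -15.49, -27.1, -47.43, -83.0]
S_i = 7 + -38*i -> [7, -31, -69, -107, -145]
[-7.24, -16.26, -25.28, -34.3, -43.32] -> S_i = -7.24 + -9.02*i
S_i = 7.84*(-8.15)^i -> [7.84, -63.9, 520.75, -4244.13, 34589.68]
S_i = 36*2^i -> [36, 72, 144, 288, 576]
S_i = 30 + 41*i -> [30, 71, 112, 153, 194]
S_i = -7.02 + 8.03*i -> [-7.02, 1.01, 9.04, 17.07, 25.1]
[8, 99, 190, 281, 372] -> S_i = 8 + 91*i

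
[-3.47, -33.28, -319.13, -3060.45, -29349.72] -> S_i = -3.47*9.59^i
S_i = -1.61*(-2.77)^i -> [-1.61, 4.46, -12.35, 34.22, -94.79]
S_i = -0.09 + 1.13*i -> [-0.09, 1.04, 2.17, 3.3, 4.43]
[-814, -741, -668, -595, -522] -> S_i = -814 + 73*i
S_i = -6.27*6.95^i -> [-6.27, -43.58, -302.86, -2104.85, -14628.73]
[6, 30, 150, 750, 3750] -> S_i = 6*5^i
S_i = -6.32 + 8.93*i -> [-6.32, 2.61, 11.54, 20.47, 29.4]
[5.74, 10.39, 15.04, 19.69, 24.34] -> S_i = 5.74 + 4.65*i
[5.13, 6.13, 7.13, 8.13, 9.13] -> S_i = 5.13 + 1.00*i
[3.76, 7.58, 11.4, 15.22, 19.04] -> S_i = 3.76 + 3.82*i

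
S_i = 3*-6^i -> [3, -18, 108, -648, 3888]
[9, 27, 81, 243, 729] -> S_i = 9*3^i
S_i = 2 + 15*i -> [2, 17, 32, 47, 62]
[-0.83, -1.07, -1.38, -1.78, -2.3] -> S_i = -0.83*1.29^i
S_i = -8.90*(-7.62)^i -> [-8.9, 67.82, -516.77, 3937.81, -30006.12]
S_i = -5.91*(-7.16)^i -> [-5.91, 42.32, -302.98, 2169.33, -15532.44]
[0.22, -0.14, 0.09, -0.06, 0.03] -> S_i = 0.22*(-0.63)^i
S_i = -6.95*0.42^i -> [-6.95, -2.92, -1.23, -0.51, -0.22]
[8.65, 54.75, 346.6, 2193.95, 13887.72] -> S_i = 8.65*6.33^i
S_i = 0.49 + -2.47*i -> [0.49, -1.98, -4.45, -6.92, -9.39]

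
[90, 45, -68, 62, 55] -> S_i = Random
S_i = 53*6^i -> [53, 318, 1908, 11448, 68688]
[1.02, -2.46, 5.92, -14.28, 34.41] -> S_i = 1.02*(-2.41)^i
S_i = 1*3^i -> [1, 3, 9, 27, 81]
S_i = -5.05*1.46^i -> [-5.05, -7.37, -10.76, -15.72, -22.95]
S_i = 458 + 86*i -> [458, 544, 630, 716, 802]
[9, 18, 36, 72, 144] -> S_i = 9*2^i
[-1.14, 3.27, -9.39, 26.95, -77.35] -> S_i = -1.14*(-2.87)^i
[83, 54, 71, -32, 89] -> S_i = Random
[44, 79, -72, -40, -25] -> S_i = Random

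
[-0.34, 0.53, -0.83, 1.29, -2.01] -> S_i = -0.34*(-1.56)^i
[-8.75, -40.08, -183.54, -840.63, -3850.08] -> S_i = -8.75*4.58^i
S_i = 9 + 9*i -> [9, 18, 27, 36, 45]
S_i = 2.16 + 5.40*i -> [2.16, 7.56, 12.96, 18.36, 23.76]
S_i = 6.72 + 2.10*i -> [6.72, 8.82, 10.92, 13.02, 15.12]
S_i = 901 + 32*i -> [901, 933, 965, 997, 1029]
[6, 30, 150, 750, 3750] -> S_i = 6*5^i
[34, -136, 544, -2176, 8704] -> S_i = 34*-4^i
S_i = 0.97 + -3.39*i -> [0.97, -2.42, -5.81, -9.2, -12.59]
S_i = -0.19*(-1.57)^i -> [-0.19, 0.3, -0.47, 0.74, -1.15]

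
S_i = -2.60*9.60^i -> [-2.6, -24.96, -239.62, -2300.31, -22083.01]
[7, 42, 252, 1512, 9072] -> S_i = 7*6^i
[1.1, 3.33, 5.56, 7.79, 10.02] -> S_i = 1.10 + 2.23*i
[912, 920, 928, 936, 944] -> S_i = 912 + 8*i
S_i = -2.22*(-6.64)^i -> [-2.22, 14.74, -97.88, 649.92, -4315.44]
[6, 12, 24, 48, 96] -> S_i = 6*2^i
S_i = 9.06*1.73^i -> [9.06, 15.67, 27.12, 46.91, 81.15]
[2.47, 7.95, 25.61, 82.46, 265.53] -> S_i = 2.47*3.22^i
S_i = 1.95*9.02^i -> [1.95, 17.59, 158.65, 1431.05, 12908.05]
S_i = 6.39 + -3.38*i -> [6.39, 3.01, -0.37, -3.75, -7.13]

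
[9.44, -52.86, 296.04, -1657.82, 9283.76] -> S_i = 9.44*(-5.60)^i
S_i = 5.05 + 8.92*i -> [5.05, 13.97, 22.89, 31.81, 40.73]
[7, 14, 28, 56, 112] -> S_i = 7*2^i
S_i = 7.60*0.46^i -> [7.6, 3.5, 1.61, 0.74, 0.34]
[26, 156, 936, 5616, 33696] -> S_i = 26*6^i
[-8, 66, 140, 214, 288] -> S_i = -8 + 74*i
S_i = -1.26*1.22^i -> [-1.26, -1.54, -1.88, -2.29, -2.79]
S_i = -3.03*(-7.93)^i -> [-3.03, 24.03, -190.54, 1510.99, -11982.17]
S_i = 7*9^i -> [7, 63, 567, 5103, 45927]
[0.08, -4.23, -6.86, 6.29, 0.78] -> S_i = Random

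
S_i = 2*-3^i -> [2, -6, 18, -54, 162]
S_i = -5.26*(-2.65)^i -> [-5.26, 13.94, -36.94, 97.89, -259.4]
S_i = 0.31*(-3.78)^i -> [0.31, -1.17, 4.43, -16.74, 63.29]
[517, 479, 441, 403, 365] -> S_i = 517 + -38*i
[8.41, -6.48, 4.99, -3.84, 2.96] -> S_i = 8.41*(-0.77)^i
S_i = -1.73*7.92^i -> [-1.73, -13.7, -108.52, -859.45, -6806.86]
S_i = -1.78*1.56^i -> [-1.78, -2.78, -4.33, -6.76, -10.54]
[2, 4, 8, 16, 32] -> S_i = 2*2^i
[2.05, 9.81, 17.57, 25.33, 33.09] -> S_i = 2.05 + 7.76*i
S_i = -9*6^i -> [-9, -54, -324, -1944, -11664]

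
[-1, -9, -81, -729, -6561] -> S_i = -1*9^i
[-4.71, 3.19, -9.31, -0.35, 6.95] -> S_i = Random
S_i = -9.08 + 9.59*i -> [-9.08, 0.51, 10.1, 19.69, 29.28]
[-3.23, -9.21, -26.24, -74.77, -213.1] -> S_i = -3.23*2.85^i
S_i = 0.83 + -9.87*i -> [0.83, -9.04, -18.91, -28.78, -38.65]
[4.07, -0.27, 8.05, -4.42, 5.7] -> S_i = Random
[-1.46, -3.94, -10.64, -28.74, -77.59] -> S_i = -1.46*2.70^i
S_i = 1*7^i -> [1, 7, 49, 343, 2401]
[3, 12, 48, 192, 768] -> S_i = 3*4^i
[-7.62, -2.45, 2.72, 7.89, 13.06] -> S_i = -7.62 + 5.17*i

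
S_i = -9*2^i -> [-9, -18, -36, -72, -144]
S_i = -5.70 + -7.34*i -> [-5.7, -13.04, -20.38, -27.72, -35.06]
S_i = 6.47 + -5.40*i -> [6.47, 1.07, -4.33, -9.73, -15.13]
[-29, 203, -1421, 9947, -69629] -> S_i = -29*-7^i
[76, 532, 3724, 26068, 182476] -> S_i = 76*7^i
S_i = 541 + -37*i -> [541, 504, 467, 430, 393]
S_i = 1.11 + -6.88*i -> [1.11, -5.77, -12.65, -19.53, -26.41]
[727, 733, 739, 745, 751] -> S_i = 727 + 6*i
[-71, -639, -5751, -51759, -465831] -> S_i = -71*9^i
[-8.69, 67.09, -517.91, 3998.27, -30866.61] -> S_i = -8.69*(-7.72)^i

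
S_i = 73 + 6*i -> [73, 79, 85, 91, 97]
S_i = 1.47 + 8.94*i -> [1.47, 10.41, 19.35, 28.29, 37.23]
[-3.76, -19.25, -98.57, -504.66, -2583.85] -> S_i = -3.76*5.12^i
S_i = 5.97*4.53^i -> [5.97, 27.04, 122.51, 554.97, 2514.01]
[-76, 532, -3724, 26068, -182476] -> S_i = -76*-7^i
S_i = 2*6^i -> [2, 12, 72, 432, 2592]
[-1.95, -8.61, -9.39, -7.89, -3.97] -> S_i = Random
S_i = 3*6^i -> [3, 18, 108, 648, 3888]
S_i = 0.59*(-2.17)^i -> [0.59, -1.28, 2.78, -6.03, 13.08]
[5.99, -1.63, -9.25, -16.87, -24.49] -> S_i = 5.99 + -7.62*i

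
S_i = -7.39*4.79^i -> [-7.39, -35.4, -169.56, -812.18, -3890.33]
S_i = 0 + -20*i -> [0, -20, -40, -60, -80]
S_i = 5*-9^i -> [5, -45, 405, -3645, 32805]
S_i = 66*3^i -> [66, 198, 594, 1782, 5346]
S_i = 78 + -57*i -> [78, 21, -36, -93, -150]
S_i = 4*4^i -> [4, 16, 64, 256, 1024]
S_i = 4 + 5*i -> [4, 9, 14, 19, 24]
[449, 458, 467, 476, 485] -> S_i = 449 + 9*i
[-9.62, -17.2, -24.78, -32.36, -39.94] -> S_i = -9.62 + -7.58*i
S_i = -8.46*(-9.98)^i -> [-8.46, 84.43, -842.62, 8409.34, -83925.23]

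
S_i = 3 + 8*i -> [3, 11, 19, 27, 35]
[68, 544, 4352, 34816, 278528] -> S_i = 68*8^i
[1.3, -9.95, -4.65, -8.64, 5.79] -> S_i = Random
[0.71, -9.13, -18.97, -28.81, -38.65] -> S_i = 0.71 + -9.84*i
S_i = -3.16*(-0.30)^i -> [-3.16, 0.95, -0.28, 0.09, -0.03]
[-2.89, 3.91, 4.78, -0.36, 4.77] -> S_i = Random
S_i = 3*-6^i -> [3, -18, 108, -648, 3888]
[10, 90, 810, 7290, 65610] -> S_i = 10*9^i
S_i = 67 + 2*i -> [67, 69, 71, 73, 75]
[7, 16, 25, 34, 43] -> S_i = 7 + 9*i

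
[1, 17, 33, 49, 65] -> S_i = 1 + 16*i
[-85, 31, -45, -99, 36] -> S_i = Random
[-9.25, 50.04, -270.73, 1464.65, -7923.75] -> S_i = -9.25*(-5.41)^i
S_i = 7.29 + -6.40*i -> [7.29, 0.89, -5.51, -11.91, -18.31]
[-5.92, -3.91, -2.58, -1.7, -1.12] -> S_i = -5.92*0.66^i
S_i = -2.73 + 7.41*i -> [-2.73, 4.68, 12.09, 19.5, 26.91]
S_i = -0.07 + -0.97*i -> [-0.07, -1.04, -2.01, -2.98, -3.95]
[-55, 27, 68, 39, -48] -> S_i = Random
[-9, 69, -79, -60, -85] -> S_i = Random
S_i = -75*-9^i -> [-75, 675, -6075, 54675, -492075]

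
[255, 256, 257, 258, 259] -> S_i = 255 + 1*i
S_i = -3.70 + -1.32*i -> [-3.7, -5.02, -6.34, -7.66, -8.98]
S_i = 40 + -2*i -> [40, 38, 36, 34, 32]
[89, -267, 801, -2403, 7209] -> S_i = 89*-3^i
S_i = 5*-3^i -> [5, -15, 45, -135, 405]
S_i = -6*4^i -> [-6, -24, -96, -384, -1536]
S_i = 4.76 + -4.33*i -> [4.76, 0.43, -3.9, -8.23, -12.56]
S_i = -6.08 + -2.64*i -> [-6.08, -8.72, -11.36, -14.0, -16.64]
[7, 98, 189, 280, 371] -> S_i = 7 + 91*i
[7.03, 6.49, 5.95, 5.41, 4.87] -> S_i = 7.03 + -0.54*i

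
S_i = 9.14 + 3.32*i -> [9.14, 12.46, 15.78, 19.1, 22.42]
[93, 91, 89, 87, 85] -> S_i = 93 + -2*i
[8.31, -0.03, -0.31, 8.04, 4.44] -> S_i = Random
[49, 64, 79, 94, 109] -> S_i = 49 + 15*i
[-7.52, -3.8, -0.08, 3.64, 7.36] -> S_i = -7.52 + 3.72*i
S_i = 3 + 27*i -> [3, 30, 57, 84, 111]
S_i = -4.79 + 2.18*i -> [-4.79, -2.61, -0.43, 1.75, 3.93]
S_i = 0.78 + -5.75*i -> [0.78, -4.97, -10.72, -16.47, -22.22]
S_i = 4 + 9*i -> [4, 13, 22, 31, 40]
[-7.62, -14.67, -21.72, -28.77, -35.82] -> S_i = -7.62 + -7.05*i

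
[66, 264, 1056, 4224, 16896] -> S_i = 66*4^i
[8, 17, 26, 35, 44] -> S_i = 8 + 9*i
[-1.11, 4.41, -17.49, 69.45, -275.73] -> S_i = -1.11*(-3.97)^i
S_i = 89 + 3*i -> [89, 92, 95, 98, 101]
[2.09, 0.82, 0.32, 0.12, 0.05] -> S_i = 2.09*0.39^i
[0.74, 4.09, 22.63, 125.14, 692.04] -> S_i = 0.74*5.53^i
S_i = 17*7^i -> [17, 119, 833, 5831, 40817]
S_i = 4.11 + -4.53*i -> [4.11, -0.42, -4.95, -9.48, -14.01]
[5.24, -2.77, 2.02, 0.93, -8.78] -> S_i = Random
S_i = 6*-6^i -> [6, -36, 216, -1296, 7776]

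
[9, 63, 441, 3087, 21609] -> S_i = 9*7^i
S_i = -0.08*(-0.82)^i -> [-0.08, 0.07, -0.05, 0.04, -0.04]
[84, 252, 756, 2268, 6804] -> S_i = 84*3^i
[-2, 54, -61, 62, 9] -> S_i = Random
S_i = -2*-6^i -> [-2, 12, -72, 432, -2592]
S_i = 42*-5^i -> [42, -210, 1050, -5250, 26250]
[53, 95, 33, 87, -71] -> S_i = Random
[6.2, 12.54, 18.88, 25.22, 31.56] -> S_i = 6.20 + 6.34*i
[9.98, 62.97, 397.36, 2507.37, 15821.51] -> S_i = 9.98*6.31^i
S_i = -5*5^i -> [-5, -25, -125, -625, -3125]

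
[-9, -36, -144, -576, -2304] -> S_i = -9*4^i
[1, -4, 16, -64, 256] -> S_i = 1*-4^i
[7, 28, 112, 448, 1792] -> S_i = 7*4^i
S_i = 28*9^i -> [28, 252, 2268, 20412, 183708]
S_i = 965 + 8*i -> [965, 973, 981, 989, 997]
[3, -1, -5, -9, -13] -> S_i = 3 + -4*i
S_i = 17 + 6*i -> [17, 23, 29, 35, 41]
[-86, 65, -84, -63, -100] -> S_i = Random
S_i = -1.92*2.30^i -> [-1.92, -4.42, -10.16, -23.36, -53.73]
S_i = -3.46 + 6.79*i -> [-3.46, 3.33, 10.12, 16.91, 23.7]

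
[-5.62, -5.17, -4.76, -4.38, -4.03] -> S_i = -5.62*0.92^i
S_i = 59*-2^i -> [59, -118, 236, -472, 944]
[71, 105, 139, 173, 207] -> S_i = 71 + 34*i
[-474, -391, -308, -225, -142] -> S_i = -474 + 83*i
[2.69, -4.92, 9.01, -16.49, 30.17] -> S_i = 2.69*(-1.83)^i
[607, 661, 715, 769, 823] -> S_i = 607 + 54*i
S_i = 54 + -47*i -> [54, 7, -40, -87, -134]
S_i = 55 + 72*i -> [55, 127, 199, 271, 343]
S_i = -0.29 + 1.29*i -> [-0.29, 1.0, 2.29, 3.58, 4.87]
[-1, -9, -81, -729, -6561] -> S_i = -1*9^i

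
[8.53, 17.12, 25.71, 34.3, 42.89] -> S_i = 8.53 + 8.59*i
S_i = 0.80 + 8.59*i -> [0.8, 9.39, 17.98, 26.57, 35.16]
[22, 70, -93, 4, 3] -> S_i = Random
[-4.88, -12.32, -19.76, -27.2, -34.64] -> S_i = -4.88 + -7.44*i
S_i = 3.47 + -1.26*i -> [3.47, 2.21, 0.95, -0.31, -1.57]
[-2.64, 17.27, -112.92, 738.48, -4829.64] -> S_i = -2.64*(-6.54)^i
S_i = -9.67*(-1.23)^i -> [-9.67, 11.89, -14.63, 17.99, -22.13]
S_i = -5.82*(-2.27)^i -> [-5.82, 13.21, -29.99, 68.08, -154.53]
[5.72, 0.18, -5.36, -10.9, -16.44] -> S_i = 5.72 + -5.54*i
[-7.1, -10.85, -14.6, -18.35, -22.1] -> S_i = -7.10 + -3.75*i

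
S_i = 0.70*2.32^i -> [0.7, 1.62, 3.77, 8.74, 20.28]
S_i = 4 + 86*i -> [4, 90, 176, 262, 348]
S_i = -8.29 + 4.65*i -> [-8.29, -3.64, 1.01, 5.66, 10.31]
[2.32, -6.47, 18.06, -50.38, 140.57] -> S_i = 2.32*(-2.79)^i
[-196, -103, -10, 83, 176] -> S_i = -196 + 93*i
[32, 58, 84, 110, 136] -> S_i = 32 + 26*i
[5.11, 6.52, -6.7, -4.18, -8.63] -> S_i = Random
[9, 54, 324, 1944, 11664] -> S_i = 9*6^i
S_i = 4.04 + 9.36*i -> [4.04, 13.4, 22.76, 32.12, 41.48]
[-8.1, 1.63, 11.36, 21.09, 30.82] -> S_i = -8.10 + 9.73*i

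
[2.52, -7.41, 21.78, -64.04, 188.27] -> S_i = 2.52*(-2.94)^i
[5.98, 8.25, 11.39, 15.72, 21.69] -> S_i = 5.98*1.38^i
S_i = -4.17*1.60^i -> [-4.17, -6.67, -10.68, -17.08, -27.33]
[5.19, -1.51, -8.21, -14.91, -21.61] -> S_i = 5.19 + -6.70*i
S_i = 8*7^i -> [8, 56, 392, 2744, 19208]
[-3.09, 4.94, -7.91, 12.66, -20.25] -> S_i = -3.09*(-1.60)^i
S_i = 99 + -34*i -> [99, 65, 31, -3, -37]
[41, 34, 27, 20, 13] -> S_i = 41 + -7*i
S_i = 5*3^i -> [5, 15, 45, 135, 405]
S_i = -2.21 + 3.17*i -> [-2.21, 0.96, 4.13, 7.3, 10.47]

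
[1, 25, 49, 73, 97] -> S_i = 1 + 24*i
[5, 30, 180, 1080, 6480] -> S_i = 5*6^i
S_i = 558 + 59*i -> [558, 617, 676, 735, 794]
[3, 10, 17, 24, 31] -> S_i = 3 + 7*i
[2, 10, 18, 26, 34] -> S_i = 2 + 8*i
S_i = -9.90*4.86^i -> [-9.9, -48.11, -233.83, -1136.43, -5523.07]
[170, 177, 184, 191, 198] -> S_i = 170 + 7*i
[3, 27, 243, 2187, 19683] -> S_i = 3*9^i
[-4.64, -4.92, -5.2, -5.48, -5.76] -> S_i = -4.64 + -0.28*i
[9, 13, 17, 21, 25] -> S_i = 9 + 4*i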